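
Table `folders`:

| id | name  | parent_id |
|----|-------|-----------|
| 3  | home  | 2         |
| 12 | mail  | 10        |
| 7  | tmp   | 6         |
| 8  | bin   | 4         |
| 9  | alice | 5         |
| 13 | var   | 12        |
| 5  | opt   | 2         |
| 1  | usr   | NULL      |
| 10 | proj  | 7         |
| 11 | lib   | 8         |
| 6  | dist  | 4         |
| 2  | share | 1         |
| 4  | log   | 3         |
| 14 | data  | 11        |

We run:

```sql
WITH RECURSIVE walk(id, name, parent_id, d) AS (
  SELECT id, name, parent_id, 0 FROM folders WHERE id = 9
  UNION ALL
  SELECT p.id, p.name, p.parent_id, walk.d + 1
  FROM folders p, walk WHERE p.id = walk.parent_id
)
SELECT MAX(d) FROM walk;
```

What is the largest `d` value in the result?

3

Base: id=9 (alice), parent_id=5, d 0.
Iteration 1: join on id=5 -> opt (id 5, parent_id=2, d 1).
Iteration 2: join on id=2 -> share (id 2, parent_id=1, d 2).
Iteration 3: join on id=1 -> usr (id 1, parent_id=NULL, d 3).
Iteration 4: parent_id is NULL; no match; recursion stops.
d values: 0, 1, 2, 3; the maximum is 3.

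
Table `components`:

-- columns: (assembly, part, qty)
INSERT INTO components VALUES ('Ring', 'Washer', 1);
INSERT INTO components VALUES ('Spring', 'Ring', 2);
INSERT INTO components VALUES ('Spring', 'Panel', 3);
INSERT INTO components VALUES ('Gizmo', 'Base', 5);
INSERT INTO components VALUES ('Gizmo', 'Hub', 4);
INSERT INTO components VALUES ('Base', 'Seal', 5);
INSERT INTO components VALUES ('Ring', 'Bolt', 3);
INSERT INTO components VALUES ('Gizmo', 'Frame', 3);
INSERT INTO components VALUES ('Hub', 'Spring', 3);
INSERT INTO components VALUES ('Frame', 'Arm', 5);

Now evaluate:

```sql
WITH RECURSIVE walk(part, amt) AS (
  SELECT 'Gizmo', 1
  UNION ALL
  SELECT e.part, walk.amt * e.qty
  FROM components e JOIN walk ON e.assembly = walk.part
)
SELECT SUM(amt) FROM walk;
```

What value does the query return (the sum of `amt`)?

Base: (Gizmo, amt=1).
Iteration 1: components of {Gizmo} -> Base = 1*5 = 5, Frame = 1*3 = 3, Hub = 1*4 = 4.
Iteration 2: components of {Base,Frame,Hub} -> Arm = 3*5 = 15, Seal = 5*5 = 25, Spring = 4*3 = 12.
Iteration 3: components of {Arm,Seal,Spring} -> Panel = 12*3 = 36, Ring = 12*2 = 24.
Iteration 4: components of {Panel,Ring} -> Bolt = 24*3 = 72, Washer = 24*1 = 24.
Iteration 5: no further components; recursion stops.
SUM(amt) = 1 + 3 + 5 + 4 + 15 + 25 + 12 + 24 + 36 + 24 + 72 = 221.

221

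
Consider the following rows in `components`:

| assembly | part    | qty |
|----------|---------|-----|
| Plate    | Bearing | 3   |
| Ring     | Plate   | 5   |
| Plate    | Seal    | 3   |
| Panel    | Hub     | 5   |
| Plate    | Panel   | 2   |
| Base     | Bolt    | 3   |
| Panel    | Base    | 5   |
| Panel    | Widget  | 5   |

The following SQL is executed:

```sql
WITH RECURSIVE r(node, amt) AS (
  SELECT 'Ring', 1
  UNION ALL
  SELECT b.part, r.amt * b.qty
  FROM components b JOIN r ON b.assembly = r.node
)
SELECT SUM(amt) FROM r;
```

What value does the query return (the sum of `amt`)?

346

Base: (Ring, amt=1).
Iteration 1: components of {Ring} -> Plate = 1*5 = 5.
Iteration 2: components of {Plate} -> Bearing = 5*3 = 15, Panel = 5*2 = 10, Seal = 5*3 = 15.
Iteration 3: components of {Bearing,Panel,Seal} -> Base = 10*5 = 50, Hub = 10*5 = 50, Widget = 10*5 = 50.
Iteration 4: components of {Base,Hub,Widget} -> Bolt = 50*3 = 150.
Iteration 5: no further components; recursion stops.
SUM(amt) = 1 + 5 + 15 + 10 + 15 + 50 + 50 + 50 + 150 = 346.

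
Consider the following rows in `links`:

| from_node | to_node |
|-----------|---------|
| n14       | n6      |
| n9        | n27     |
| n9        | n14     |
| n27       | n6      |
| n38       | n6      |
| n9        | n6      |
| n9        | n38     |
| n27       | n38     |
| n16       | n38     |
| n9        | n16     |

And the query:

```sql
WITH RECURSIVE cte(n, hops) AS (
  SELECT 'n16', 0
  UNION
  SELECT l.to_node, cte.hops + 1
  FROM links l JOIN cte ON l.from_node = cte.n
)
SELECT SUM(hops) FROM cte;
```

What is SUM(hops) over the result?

Base: (n16, hops=0).
Iteration 1: edges from {n16} -> (n38, hops=1).
Iteration 2: edges from {n38} -> (n6, hops=2).
Iteration 3: no outgoing edges from {n6}; recursion stops.
SUM(hops) = 0 + 1 + 2 = 3.

3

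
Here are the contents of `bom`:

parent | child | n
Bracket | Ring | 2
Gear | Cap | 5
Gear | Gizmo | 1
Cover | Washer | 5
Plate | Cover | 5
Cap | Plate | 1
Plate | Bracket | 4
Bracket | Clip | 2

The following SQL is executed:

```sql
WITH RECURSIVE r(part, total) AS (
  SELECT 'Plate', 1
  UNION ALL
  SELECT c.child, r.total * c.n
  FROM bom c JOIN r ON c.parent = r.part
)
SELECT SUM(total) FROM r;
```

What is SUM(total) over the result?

51

Base: (Plate, total=1).
Iteration 1: components of {Plate} -> Bracket = 1*4 = 4, Cover = 1*5 = 5.
Iteration 2: components of {Bracket,Cover} -> Clip = 4*2 = 8, Ring = 4*2 = 8, Washer = 5*5 = 25.
Iteration 3: no further components; recursion stops.
SUM(total) = 1 + 4 + 5 + 8 + 8 + 25 = 51.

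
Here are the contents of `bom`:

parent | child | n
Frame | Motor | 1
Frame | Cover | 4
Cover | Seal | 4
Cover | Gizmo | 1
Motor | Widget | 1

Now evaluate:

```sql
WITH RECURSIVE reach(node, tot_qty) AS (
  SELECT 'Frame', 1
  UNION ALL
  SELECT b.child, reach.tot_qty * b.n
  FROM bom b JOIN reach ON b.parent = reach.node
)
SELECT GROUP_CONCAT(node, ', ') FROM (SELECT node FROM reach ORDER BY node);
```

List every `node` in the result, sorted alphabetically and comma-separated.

Base: (Frame, tot_qty=1).
Iteration 1: components of {Frame} -> Cover = 1*4 = 4, Motor = 1*1 = 1.
Iteration 2: components of {Cover,Motor} -> Gizmo = 4*1 = 4, Seal = 4*4 = 16, Widget = 1*1 = 1.
Iteration 3: no further components; recursion stops.

Cover, Frame, Gizmo, Motor, Seal, Widget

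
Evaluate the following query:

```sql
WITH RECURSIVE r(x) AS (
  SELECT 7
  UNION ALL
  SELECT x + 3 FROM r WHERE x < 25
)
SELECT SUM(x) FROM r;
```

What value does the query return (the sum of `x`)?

112

Base: x=7.
Iteration 1: 7 < 25 holds -> x = 7 + 3 = 10.
Iteration 2: 10 < 25 holds -> x = 10 + 3 = 13.
Iteration 3: 13 < 25 holds -> x = 13 + 3 = 16.
Iteration 4: 16 < 25 holds -> x = 16 + 3 = 19.
Iteration 5: 19 < 25 holds -> x = 19 + 3 = 22.
Iteration 6: 22 < 25 holds -> x = 22 + 3 = 25.
Iteration 7: 25 < 25 fails; recursion stops.
SUM(x) = 7 + 10 + 13 + 16 + 19 + 22 + 25 = 112.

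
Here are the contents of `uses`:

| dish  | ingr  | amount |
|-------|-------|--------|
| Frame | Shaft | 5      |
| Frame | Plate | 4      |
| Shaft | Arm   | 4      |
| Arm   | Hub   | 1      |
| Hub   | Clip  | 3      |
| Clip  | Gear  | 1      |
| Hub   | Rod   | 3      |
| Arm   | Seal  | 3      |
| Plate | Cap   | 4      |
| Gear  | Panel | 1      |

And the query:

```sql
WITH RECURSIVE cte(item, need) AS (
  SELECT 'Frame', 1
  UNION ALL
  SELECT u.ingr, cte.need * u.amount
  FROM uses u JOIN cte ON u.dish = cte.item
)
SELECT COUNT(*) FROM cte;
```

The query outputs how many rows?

11

Base: (Frame, need=1).
Iteration 1: components of {Frame} -> Plate = 1*4 = 4, Shaft = 1*5 = 5.
Iteration 2: components of {Plate,Shaft} -> Arm = 5*4 = 20, Cap = 4*4 = 16.
Iteration 3: components of {Arm,Cap} -> Hub = 20*1 = 20, Seal = 20*3 = 60.
Iteration 4: components of {Hub,Seal} -> Clip = 20*3 = 60, Rod = 20*3 = 60.
Iteration 5: components of {Clip,Rod} -> Gear = 60*1 = 60.
Iteration 6: components of {Gear} -> Panel = 60*1 = 60.
Iteration 7: no further components; recursion stops.
Total rows emitted: 11.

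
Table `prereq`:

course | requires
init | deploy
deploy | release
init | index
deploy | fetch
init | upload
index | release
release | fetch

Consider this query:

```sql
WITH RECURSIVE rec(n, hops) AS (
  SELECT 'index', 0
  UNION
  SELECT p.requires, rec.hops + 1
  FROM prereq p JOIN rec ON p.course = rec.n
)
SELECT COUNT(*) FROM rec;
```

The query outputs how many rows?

Base: (index, hops=0).
Iteration 1: edges from {index} -> (release, hops=1).
Iteration 2: edges from {release} -> (fetch, hops=2).
Iteration 3: no outgoing edges from {fetch}; recursion stops.
Total rows emitted: 3.

3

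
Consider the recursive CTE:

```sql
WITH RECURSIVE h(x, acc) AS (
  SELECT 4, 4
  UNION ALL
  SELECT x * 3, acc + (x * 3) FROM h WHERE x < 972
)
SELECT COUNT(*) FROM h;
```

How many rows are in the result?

6

Base: x=4, acc=4.
Iteration 1: 4 < 972 holds -> x = 4 * 3 = 12, acc = 4 + 12 = 16.
Iteration 2: 12 < 972 holds -> x = 12 * 3 = 36, acc = 16 + 36 = 52.
Iteration 3: 36 < 972 holds -> x = 36 * 3 = 108, acc = 52 + 108 = 160.
Iteration 4: 108 < 972 holds -> x = 108 * 3 = 324, acc = 160 + 324 = 484.
Iteration 5: 324 < 972 holds -> x = 324 * 3 = 972, acc = 484 + 972 = 1456.
Iteration 6: 972 < 972 fails; recursion stops.
Total rows emitted: 6.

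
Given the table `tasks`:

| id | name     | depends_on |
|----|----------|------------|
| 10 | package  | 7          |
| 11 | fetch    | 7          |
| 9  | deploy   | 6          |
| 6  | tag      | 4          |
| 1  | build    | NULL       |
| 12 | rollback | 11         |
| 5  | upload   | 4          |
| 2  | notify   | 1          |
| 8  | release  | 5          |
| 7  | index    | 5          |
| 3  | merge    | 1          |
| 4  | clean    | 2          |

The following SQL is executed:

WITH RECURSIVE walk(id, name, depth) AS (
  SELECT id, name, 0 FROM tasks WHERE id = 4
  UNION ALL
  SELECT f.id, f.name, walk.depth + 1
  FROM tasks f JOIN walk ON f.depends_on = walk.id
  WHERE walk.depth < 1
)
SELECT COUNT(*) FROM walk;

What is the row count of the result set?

Base: id=4 (clean) at depth 0.
Iteration 1: rows with depends_on in {4} -> upload (id 5, depth 1), tag (id 6, depth 1).
Iteration 2: depth < 1 fails for all current rows; recursion stops.
Total rows emitted: 3.

3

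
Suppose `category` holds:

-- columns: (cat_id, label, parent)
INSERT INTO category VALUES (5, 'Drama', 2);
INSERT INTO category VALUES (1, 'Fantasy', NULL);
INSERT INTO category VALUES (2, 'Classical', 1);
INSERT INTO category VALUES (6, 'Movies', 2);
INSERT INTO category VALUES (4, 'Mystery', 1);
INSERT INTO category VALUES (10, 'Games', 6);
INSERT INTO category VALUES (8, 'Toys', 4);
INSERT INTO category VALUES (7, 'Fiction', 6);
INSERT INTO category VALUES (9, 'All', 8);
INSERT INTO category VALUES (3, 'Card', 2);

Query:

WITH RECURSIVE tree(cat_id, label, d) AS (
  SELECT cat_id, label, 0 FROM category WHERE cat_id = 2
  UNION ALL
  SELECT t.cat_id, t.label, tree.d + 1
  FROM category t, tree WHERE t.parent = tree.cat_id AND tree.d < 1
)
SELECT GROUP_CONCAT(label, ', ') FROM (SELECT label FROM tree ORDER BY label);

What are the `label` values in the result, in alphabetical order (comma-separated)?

Base: cat_id=2 (Classical) at d 0.
Iteration 1: rows with parent in {2} -> Card (id 3, d 1), Drama (id 5, d 1), Movies (id 6, d 1).
Iteration 2: d < 1 fails for all current rows; recursion stops.

Card, Classical, Drama, Movies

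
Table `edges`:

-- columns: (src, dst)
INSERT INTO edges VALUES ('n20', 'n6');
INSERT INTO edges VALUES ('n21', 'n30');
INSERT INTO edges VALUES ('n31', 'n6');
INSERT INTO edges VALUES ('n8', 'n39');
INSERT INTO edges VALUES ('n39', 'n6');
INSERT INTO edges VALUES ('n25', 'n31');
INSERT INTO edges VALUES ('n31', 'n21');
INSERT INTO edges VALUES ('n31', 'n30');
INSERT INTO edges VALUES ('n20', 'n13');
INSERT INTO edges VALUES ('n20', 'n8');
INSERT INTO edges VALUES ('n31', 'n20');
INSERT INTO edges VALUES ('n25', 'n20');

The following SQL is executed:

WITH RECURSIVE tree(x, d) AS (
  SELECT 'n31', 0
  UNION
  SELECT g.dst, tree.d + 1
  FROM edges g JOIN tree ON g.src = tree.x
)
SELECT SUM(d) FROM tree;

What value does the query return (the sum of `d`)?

19

Base: (n31, d=0).
Iteration 1: edges from {n31} -> (n20, d=1), (n21, d=1), (n30, d=1), (n6, d=1).
Iteration 2: edges from {n20,n21,n30,n6} -> (n13, d=2), (n30, d=2), (n6, d=2), (n8, d=2).
Iteration 3: edges from {n13,n30,n6,n8} -> (n39, d=3).
Iteration 4: edges from {n39} -> (n6, d=4).
Iteration 5: no outgoing edges from {n6}; recursion stops.
SUM(d) = 0 + 1 + 1 + 1 + 1 + 2 + 2 + 2 + 2 + 3 + 4 = 19.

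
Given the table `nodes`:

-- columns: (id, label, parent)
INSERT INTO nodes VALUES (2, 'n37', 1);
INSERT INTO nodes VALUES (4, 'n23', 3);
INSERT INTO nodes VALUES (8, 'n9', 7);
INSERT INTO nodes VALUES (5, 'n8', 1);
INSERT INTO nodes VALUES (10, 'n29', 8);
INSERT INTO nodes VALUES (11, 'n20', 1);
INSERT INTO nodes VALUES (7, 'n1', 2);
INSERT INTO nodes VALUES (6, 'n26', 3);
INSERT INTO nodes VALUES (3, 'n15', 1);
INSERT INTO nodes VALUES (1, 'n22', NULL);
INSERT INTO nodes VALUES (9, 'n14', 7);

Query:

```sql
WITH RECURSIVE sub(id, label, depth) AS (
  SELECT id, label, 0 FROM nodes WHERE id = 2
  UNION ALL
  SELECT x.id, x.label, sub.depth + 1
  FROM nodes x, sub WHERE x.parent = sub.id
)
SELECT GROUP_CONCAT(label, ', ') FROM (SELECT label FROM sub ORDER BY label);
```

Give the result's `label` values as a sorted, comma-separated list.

n1, n14, n29, n37, n9

Base: id=2 (n37) at depth 0.
Iteration 1: rows with parent in {2} -> n1 (id 7, depth 1).
Iteration 2: rows with parent in {7} -> n9 (id 8, depth 2), n14 (id 9, depth 2).
Iteration 3: rows with parent in {8,9} -> n29 (id 10, depth 3).
Iteration 4: no rows with parent in {10}; recursion stops.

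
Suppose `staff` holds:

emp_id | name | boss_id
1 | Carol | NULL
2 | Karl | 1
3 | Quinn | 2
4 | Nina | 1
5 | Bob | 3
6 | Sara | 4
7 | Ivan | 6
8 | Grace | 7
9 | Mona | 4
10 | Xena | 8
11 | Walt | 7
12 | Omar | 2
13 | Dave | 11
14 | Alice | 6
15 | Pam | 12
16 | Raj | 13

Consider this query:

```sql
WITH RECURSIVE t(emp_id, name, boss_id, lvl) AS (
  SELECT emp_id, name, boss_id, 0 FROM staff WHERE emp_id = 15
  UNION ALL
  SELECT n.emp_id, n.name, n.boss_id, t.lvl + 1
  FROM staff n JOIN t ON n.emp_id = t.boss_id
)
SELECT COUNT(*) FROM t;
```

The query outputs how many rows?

Base: emp_id=15 (Pam), boss_id=12, lvl 0.
Iteration 1: join on emp_id=12 -> Omar (id 12, boss_id=2, lvl 1).
Iteration 2: join on emp_id=2 -> Karl (id 2, boss_id=1, lvl 2).
Iteration 3: join on emp_id=1 -> Carol (id 1, boss_id=NULL, lvl 3).
Iteration 4: boss_id is NULL; no match; recursion stops.
Total rows emitted: 4.

4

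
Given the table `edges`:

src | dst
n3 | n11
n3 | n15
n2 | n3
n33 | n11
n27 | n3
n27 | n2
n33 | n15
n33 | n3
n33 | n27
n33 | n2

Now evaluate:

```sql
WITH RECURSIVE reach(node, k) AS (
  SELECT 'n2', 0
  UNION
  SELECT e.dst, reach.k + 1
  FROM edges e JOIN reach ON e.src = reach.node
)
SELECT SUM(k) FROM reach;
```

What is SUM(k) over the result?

Base: (n2, k=0).
Iteration 1: edges from {n2} -> (n3, k=1).
Iteration 2: edges from {n3} -> (n11, k=2), (n15, k=2).
Iteration 3: no outgoing edges from {n11,n15}; recursion stops.
SUM(k) = 0 + 1 + 2 + 2 = 5.

5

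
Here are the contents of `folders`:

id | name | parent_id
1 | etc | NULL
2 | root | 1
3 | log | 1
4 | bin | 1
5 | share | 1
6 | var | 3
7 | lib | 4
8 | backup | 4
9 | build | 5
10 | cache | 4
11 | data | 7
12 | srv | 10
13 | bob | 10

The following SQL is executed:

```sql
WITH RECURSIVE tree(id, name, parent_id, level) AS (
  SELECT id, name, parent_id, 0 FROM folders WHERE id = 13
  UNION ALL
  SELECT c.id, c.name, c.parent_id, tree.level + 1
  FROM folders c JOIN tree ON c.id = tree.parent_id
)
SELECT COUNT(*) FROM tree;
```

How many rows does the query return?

4

Base: id=13 (bob), parent_id=10, level 0.
Iteration 1: join on id=10 -> cache (id 10, parent_id=4, level 1).
Iteration 2: join on id=4 -> bin (id 4, parent_id=1, level 2).
Iteration 3: join on id=1 -> etc (id 1, parent_id=NULL, level 3).
Iteration 4: parent_id is NULL; no match; recursion stops.
Total rows emitted: 4.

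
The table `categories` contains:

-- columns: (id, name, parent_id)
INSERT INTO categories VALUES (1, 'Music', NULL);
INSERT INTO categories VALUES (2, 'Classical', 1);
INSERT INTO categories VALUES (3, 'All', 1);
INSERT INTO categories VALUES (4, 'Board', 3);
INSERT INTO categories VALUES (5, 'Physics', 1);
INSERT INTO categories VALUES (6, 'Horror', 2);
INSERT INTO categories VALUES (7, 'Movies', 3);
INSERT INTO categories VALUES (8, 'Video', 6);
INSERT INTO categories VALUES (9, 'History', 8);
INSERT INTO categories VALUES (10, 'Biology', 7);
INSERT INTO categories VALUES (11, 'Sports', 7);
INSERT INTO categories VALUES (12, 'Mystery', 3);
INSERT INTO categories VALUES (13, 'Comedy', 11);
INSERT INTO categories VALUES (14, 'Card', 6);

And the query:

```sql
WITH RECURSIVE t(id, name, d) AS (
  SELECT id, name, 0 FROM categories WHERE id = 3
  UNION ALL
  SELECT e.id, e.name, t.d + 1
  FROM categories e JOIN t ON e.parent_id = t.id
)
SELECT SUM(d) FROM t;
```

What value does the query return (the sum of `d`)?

10

Base: id=3 (All) at d 0.
Iteration 1: rows with parent_id in {3} -> Board (id 4, d 1), Movies (id 7, d 1), Mystery (id 12, d 1).
Iteration 2: rows with parent_id in {4,7,12} -> Biology (id 10, d 2), Sports (id 11, d 2).
Iteration 3: rows with parent_id in {10,11} -> Comedy (id 13, d 3).
Iteration 4: no rows with parent_id in {13}; recursion stops.
SUM(d) = 0 + 1 + 1 + 1 + 2 + 2 + 3 = 10.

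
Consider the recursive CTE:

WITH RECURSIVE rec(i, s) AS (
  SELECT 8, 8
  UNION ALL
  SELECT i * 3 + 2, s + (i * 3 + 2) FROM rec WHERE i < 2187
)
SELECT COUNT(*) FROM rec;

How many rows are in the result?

7

Base: i=8, s=8.
Iteration 1: 8 < 2187 holds -> i = 8 * 3 + 2 = 26, s = 8 + 26 = 34.
Iteration 2: 26 < 2187 holds -> i = 26 * 3 + 2 = 80, s = 34 + 80 = 114.
Iteration 3: 80 < 2187 holds -> i = 80 * 3 + 2 = 242, s = 114 + 242 = 356.
Iteration 4: 242 < 2187 holds -> i = 242 * 3 + 2 = 728, s = 356 + 728 = 1084.
Iteration 5: 728 < 2187 holds -> i = 728 * 3 + 2 = 2186, s = 1084 + 2186 = 3270.
Iteration 6: 2186 < 2187 holds -> i = 2186 * 3 + 2 = 6560, s = 3270 + 6560 = 9830.
Iteration 7: 6560 < 2187 fails; recursion stops.
Total rows emitted: 7.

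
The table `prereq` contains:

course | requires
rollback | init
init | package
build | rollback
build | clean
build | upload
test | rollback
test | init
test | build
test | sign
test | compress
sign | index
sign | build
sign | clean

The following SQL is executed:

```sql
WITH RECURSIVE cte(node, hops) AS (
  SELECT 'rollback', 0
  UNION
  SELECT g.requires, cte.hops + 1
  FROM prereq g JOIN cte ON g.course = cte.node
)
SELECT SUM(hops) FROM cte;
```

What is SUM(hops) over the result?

Base: (rollback, hops=0).
Iteration 1: edges from {rollback} -> (init, hops=1).
Iteration 2: edges from {init} -> (package, hops=2).
Iteration 3: no outgoing edges from {package}; recursion stops.
SUM(hops) = 0 + 1 + 2 = 3.

3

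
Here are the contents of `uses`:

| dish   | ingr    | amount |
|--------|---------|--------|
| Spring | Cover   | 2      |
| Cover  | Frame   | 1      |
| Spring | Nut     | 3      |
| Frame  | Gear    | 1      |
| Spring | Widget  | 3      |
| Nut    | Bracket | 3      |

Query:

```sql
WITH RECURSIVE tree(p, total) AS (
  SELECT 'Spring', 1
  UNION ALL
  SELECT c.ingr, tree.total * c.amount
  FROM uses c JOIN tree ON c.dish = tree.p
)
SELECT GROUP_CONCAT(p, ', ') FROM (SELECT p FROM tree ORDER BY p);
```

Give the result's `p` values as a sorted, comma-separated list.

Bracket, Cover, Frame, Gear, Nut, Spring, Widget

Base: (Spring, total=1).
Iteration 1: components of {Spring} -> Cover = 1*2 = 2, Nut = 1*3 = 3, Widget = 1*3 = 3.
Iteration 2: components of {Cover,Nut,Widget} -> Bracket = 3*3 = 9, Frame = 2*1 = 2.
Iteration 3: components of {Bracket,Frame} -> Gear = 2*1 = 2.
Iteration 4: no further components; recursion stops.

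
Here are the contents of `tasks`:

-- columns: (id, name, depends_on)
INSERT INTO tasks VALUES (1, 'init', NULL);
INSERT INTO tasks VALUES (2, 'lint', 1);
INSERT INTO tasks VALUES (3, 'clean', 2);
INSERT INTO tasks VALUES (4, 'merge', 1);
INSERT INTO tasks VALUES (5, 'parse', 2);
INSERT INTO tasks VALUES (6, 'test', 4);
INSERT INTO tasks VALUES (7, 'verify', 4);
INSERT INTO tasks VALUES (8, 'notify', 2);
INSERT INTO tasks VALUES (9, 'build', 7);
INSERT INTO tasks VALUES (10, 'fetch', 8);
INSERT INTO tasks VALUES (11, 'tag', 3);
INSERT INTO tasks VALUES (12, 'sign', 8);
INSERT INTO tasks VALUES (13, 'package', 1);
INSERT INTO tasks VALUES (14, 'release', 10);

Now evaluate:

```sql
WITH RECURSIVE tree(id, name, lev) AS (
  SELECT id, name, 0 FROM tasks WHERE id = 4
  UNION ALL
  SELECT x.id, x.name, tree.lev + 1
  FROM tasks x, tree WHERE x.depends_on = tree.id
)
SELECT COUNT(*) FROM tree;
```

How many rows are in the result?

4

Base: id=4 (merge) at lev 0.
Iteration 1: rows with depends_on in {4} -> test (id 6, lev 1), verify (id 7, lev 1).
Iteration 2: rows with depends_on in {6,7} -> build (id 9, lev 2).
Iteration 3: no rows with depends_on in {9}; recursion stops.
Total rows emitted: 4.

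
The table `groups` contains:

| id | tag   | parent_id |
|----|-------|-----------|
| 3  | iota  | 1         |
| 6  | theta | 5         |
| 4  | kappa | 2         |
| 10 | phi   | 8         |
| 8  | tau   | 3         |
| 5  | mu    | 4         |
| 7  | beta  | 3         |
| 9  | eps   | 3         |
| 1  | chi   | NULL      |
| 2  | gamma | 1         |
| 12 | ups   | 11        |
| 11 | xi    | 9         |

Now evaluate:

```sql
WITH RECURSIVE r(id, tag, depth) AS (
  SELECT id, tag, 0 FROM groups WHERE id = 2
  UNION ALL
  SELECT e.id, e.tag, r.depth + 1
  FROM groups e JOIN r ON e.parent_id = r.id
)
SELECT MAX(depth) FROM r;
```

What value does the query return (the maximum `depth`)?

3

Base: id=2 (gamma) at depth 0.
Iteration 1: rows with parent_id in {2} -> kappa (id 4, depth 1).
Iteration 2: rows with parent_id in {4} -> mu (id 5, depth 2).
Iteration 3: rows with parent_id in {5} -> theta (id 6, depth 3).
Iteration 4: no rows with parent_id in {6}; recursion stops.
depth values: 0, 1, 2, 3; the maximum is 3.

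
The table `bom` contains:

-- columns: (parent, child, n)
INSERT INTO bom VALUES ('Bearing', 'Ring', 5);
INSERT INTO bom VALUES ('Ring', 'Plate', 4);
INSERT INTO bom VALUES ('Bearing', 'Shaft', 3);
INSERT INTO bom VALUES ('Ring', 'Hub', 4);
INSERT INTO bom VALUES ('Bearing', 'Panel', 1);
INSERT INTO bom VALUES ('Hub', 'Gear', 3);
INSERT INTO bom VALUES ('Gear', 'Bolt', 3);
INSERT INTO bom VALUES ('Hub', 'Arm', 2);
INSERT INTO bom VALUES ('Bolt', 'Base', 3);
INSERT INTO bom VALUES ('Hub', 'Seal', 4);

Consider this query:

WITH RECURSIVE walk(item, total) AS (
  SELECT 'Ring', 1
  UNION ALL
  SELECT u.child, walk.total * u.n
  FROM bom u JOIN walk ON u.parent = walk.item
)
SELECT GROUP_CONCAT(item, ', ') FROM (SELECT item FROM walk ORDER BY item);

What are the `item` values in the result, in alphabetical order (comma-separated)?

Base: (Ring, total=1).
Iteration 1: components of {Ring} -> Hub = 1*4 = 4, Plate = 1*4 = 4.
Iteration 2: components of {Hub,Plate} -> Arm = 4*2 = 8, Gear = 4*3 = 12, Seal = 4*4 = 16.
Iteration 3: components of {Arm,Gear,Seal} -> Bolt = 12*3 = 36.
Iteration 4: components of {Bolt} -> Base = 36*3 = 108.
Iteration 5: no further components; recursion stops.

Arm, Base, Bolt, Gear, Hub, Plate, Ring, Seal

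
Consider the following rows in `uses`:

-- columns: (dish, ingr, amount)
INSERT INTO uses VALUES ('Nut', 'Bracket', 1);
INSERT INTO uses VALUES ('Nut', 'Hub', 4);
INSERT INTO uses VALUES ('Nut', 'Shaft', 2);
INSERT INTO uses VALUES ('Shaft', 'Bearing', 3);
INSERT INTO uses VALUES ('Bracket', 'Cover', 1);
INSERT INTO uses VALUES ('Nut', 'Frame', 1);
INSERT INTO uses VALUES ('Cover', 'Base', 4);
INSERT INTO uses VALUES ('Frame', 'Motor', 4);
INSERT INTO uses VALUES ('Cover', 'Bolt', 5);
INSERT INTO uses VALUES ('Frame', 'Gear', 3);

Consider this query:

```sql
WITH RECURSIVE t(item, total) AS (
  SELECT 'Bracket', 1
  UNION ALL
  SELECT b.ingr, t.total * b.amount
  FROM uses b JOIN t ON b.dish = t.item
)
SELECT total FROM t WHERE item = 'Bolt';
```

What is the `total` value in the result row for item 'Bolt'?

Base: (Bracket, total=1).
Iteration 1: components of {Bracket} -> Cover = 1*1 = 1.
Iteration 2: components of {Cover} -> Base = 1*4 = 4, Bolt = 1*5 = 5.
Iteration 3: no further components; recursion stops.

5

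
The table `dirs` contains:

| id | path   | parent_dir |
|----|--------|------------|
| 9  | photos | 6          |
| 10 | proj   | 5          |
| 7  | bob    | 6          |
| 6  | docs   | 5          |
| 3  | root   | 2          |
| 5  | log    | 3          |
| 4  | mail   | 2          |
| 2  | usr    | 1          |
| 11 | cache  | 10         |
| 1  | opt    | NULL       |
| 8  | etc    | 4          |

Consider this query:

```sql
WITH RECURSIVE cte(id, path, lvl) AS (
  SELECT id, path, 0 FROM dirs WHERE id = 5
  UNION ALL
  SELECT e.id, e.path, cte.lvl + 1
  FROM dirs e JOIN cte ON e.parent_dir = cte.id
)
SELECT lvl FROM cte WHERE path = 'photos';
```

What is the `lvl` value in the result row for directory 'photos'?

2

Base: id=5 (log) at lvl 0.
Iteration 1: rows with parent_dir in {5} -> docs (id 6, lvl 1), proj (id 10, lvl 1).
Iteration 2: rows with parent_dir in {6,10} -> bob (id 7, lvl 2), photos (id 9, lvl 2), cache (id 11, lvl 2).
Iteration 3: no rows with parent_dir in {7,9,11}; recursion stops.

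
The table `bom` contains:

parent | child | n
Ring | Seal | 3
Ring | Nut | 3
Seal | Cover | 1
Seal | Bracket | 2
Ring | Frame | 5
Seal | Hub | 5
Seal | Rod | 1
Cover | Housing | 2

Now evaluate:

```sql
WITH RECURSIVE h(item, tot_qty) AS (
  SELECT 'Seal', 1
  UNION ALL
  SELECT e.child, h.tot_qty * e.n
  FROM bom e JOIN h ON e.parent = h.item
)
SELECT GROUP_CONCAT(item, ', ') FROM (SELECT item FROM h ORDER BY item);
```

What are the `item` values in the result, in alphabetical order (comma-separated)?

Base: (Seal, tot_qty=1).
Iteration 1: components of {Seal} -> Bracket = 1*2 = 2, Cover = 1*1 = 1, Hub = 1*5 = 5, Rod = 1*1 = 1.
Iteration 2: components of {Bracket,Cover,Hub,Rod} -> Housing = 1*2 = 2.
Iteration 3: no further components; recursion stops.

Bracket, Cover, Housing, Hub, Rod, Seal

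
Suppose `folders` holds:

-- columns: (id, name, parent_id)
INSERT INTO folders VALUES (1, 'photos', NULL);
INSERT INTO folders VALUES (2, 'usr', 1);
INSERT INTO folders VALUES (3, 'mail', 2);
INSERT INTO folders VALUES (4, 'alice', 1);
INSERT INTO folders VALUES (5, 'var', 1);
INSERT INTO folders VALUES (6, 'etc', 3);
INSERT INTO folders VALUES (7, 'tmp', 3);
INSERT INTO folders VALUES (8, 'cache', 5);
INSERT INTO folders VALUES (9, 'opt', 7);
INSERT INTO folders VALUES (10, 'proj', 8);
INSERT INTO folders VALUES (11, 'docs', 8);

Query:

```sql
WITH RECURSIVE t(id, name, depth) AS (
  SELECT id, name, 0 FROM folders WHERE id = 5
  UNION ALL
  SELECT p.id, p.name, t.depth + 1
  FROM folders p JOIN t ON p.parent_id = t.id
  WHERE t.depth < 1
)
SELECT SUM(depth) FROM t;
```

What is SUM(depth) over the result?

Base: id=5 (var) at depth 0.
Iteration 1: rows with parent_id in {5} -> cache (id 8, depth 1).
Iteration 2: depth < 1 fails for all current rows; recursion stops.
SUM(depth) = 0 + 1 = 1.

1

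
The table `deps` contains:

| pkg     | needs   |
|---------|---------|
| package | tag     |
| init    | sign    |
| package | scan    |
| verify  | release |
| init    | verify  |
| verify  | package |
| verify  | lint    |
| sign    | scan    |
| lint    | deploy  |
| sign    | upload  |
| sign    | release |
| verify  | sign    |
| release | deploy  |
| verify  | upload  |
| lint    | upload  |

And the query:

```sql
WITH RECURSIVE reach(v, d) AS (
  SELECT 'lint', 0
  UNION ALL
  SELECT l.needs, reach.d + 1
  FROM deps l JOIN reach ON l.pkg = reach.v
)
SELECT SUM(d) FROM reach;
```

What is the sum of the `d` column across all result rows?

2

Base: (lint, d=0).
Iteration 1: edges from {lint} -> (deploy, d=1), (upload, d=1).
Iteration 2: no outgoing edges from {deploy,upload}; recursion stops.
SUM(d) = 0 + 1 + 1 = 2.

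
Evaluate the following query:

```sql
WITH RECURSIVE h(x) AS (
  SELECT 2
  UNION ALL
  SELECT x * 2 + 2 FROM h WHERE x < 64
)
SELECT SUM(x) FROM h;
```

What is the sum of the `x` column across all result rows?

240

Base: x=2.
Iteration 1: 2 < 64 holds -> x = 2 * 2 + 2 = 6.
Iteration 2: 6 < 64 holds -> x = 6 * 2 + 2 = 14.
Iteration 3: 14 < 64 holds -> x = 14 * 2 + 2 = 30.
Iteration 4: 30 < 64 holds -> x = 30 * 2 + 2 = 62.
Iteration 5: 62 < 64 holds -> x = 62 * 2 + 2 = 126.
Iteration 6: 126 < 64 fails; recursion stops.
SUM(x) = 2 + 6 + 14 + 30 + 62 + 126 = 240.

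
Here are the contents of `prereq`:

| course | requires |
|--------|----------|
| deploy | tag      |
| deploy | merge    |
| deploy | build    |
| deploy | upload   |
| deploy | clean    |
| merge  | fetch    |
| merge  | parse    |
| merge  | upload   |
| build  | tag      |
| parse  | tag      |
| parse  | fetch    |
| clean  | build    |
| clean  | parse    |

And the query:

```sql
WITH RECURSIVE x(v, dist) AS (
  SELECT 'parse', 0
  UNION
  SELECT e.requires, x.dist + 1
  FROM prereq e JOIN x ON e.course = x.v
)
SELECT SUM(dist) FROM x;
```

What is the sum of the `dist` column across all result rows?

2

Base: (parse, dist=0).
Iteration 1: edges from {parse} -> (fetch, dist=1), (tag, dist=1).
Iteration 2: no outgoing edges from {fetch,tag}; recursion stops.
SUM(dist) = 0 + 1 + 1 = 2.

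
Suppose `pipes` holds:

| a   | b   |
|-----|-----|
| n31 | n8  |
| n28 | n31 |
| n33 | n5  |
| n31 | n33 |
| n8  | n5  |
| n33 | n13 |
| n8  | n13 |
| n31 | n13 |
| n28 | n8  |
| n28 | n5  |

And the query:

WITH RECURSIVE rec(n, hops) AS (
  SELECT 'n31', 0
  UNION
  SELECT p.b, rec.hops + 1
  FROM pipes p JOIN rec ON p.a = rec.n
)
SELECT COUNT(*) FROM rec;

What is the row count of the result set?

6

Base: (n31, hops=0).
Iteration 1: edges from {n31} -> (n13, hops=1), (n33, hops=1), (n8, hops=1).
Iteration 2: edges from {n13,n33,n8} -> (n13, hops=2), (n5, hops=2). [UNION drops 2 duplicate row(s)]
Iteration 3: no outgoing edges from {n13,n5}; recursion stops.
Total rows emitted: 6.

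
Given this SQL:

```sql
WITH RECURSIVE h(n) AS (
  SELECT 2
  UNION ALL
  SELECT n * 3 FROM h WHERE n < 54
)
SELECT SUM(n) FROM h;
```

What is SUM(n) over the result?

Base: n=2.
Iteration 1: 2 < 54 holds -> n = 2 * 3 = 6.
Iteration 2: 6 < 54 holds -> n = 6 * 3 = 18.
Iteration 3: 18 < 54 holds -> n = 18 * 3 = 54.
Iteration 4: 54 < 54 fails; recursion stops.
SUM(n) = 2 + 6 + 18 + 54 = 80.

80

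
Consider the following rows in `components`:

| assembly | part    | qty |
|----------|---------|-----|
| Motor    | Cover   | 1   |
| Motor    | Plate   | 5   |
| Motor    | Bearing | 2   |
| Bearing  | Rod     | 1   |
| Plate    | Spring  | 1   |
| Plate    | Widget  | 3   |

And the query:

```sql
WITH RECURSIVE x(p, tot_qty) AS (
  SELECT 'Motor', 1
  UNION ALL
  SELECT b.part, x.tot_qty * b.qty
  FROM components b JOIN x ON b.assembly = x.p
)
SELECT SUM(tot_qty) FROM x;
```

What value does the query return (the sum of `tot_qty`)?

31

Base: (Motor, tot_qty=1).
Iteration 1: components of {Motor} -> Bearing = 1*2 = 2, Cover = 1*1 = 1, Plate = 1*5 = 5.
Iteration 2: components of {Bearing,Cover,Plate} -> Rod = 2*1 = 2, Spring = 5*1 = 5, Widget = 5*3 = 15.
Iteration 3: no further components; recursion stops.
SUM(tot_qty) = 1 + 1 + 5 + 2 + 5 + 15 + 2 = 31.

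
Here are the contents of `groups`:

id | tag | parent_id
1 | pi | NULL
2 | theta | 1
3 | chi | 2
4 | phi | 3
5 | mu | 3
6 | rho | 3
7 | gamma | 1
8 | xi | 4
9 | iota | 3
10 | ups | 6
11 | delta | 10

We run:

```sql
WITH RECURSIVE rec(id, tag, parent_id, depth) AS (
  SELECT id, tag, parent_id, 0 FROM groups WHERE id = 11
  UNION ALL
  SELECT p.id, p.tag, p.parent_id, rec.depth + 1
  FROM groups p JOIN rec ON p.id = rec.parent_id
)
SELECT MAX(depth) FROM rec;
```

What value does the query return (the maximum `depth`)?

Base: id=11 (delta), parent_id=10, depth 0.
Iteration 1: join on id=10 -> ups (id 10, parent_id=6, depth 1).
Iteration 2: join on id=6 -> rho (id 6, parent_id=3, depth 2).
Iteration 3: join on id=3 -> chi (id 3, parent_id=2, depth 3).
Iteration 4: join on id=2 -> theta (id 2, parent_id=1, depth 4).
Iteration 5: join on id=1 -> pi (id 1, parent_id=NULL, depth 5).
Iteration 6: parent_id is NULL; no match; recursion stops.
depth values: 0, 1, 2, 3, 4, 5; the maximum is 5.

5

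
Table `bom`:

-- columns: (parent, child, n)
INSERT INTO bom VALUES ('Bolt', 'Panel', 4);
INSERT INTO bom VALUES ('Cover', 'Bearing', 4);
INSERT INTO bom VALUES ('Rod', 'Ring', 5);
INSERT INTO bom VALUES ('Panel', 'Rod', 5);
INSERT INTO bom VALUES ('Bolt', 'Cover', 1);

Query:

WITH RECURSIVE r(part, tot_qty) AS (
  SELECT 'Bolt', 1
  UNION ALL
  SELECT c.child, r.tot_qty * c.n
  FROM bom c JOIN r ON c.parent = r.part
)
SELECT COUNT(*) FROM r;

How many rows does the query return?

Base: (Bolt, tot_qty=1).
Iteration 1: components of {Bolt} -> Cover = 1*1 = 1, Panel = 1*4 = 4.
Iteration 2: components of {Cover,Panel} -> Bearing = 1*4 = 4, Rod = 4*5 = 20.
Iteration 3: components of {Bearing,Rod} -> Ring = 20*5 = 100.
Iteration 4: no further components; recursion stops.
Total rows emitted: 6.

6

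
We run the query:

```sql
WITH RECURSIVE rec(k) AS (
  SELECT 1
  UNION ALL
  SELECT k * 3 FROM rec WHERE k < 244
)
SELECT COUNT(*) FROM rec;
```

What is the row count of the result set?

7

Base: k=1.
Iteration 1: 1 < 244 holds -> k = 1 * 3 = 3.
Iteration 2: 3 < 244 holds -> k = 3 * 3 = 9.
Iteration 3: 9 < 244 holds -> k = 9 * 3 = 27.
Iteration 4: 27 < 244 holds -> k = 27 * 3 = 81.
Iteration 5: 81 < 244 holds -> k = 81 * 3 = 243.
Iteration 6: 243 < 244 holds -> k = 243 * 3 = 729.
Iteration 7: 729 < 244 fails; recursion stops.
Total rows emitted: 7.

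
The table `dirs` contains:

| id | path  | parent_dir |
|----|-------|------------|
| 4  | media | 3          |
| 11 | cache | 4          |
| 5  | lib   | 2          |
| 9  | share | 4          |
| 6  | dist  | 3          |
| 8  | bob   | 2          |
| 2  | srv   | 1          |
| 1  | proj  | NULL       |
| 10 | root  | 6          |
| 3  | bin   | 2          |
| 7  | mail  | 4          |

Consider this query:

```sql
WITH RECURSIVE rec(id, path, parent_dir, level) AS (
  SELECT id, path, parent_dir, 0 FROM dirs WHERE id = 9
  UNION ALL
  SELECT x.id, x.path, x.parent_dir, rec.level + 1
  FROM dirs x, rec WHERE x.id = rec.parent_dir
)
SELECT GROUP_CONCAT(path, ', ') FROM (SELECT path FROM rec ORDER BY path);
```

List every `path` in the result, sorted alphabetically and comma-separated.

Base: id=9 (share), parent_dir=4, level 0.
Iteration 1: join on id=4 -> media (id 4, parent_dir=3, level 1).
Iteration 2: join on id=3 -> bin (id 3, parent_dir=2, level 2).
Iteration 3: join on id=2 -> srv (id 2, parent_dir=1, level 3).
Iteration 4: join on id=1 -> proj (id 1, parent_dir=NULL, level 4).
Iteration 5: parent_dir is NULL; no match; recursion stops.

bin, media, proj, share, srv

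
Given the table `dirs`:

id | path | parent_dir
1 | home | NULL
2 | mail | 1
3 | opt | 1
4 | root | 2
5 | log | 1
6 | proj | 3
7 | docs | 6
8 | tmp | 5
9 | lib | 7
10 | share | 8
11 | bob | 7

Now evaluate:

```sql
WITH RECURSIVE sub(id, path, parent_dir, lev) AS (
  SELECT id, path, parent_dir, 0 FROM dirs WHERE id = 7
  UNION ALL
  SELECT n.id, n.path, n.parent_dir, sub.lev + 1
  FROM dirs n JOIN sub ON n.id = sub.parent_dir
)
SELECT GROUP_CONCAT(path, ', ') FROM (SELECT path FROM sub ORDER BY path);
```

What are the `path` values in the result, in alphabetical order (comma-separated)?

Base: id=7 (docs), parent_dir=6, lev 0.
Iteration 1: join on id=6 -> proj (id 6, parent_dir=3, lev 1).
Iteration 2: join on id=3 -> opt (id 3, parent_dir=1, lev 2).
Iteration 3: join on id=1 -> home (id 1, parent_dir=NULL, lev 3).
Iteration 4: parent_dir is NULL; no match; recursion stops.

docs, home, opt, proj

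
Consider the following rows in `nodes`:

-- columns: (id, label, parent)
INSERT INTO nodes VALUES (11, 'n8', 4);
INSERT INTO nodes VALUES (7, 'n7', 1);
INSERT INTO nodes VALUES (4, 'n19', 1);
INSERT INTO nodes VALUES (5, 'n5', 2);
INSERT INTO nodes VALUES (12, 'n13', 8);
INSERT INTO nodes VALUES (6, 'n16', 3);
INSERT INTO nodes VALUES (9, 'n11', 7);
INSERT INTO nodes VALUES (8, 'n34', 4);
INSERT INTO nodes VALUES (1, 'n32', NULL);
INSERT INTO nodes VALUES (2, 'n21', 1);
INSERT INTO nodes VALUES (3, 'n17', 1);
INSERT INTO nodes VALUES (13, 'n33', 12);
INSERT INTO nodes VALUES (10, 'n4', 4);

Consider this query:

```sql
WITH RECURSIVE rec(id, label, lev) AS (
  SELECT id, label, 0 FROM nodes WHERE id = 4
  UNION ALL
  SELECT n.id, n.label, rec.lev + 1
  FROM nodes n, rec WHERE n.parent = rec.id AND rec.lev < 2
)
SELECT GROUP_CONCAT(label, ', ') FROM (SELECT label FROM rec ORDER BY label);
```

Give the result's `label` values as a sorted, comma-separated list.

n13, n19, n34, n4, n8

Base: id=4 (n19) at lev 0.
Iteration 1: rows with parent in {4} -> n34 (id 8, lev 1), n4 (id 10, lev 1), n8 (id 11, lev 1).
Iteration 2: rows with parent in {8,10,11} -> n13 (id 12, lev 2).
Iteration 3: lev < 2 fails for all current rows; recursion stops.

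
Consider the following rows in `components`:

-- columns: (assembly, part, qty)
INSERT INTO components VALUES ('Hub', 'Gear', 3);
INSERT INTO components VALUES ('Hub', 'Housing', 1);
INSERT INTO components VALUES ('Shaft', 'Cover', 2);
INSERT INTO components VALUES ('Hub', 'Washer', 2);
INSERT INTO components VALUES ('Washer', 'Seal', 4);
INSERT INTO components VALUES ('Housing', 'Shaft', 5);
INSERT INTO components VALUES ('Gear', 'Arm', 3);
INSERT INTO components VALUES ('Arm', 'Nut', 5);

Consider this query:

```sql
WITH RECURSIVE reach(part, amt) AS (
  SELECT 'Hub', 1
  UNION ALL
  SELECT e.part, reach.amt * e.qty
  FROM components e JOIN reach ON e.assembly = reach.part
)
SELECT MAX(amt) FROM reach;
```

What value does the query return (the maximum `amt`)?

Base: (Hub, amt=1).
Iteration 1: components of {Hub} -> Gear = 1*3 = 3, Housing = 1*1 = 1, Washer = 1*2 = 2.
Iteration 2: components of {Gear,Housing,Washer} -> Arm = 3*3 = 9, Seal = 2*4 = 8, Shaft = 1*5 = 5.
Iteration 3: components of {Arm,Seal,Shaft} -> Cover = 5*2 = 10, Nut = 9*5 = 45.
Iteration 4: no further components; recursion stops.
amt values: 1, 3, 1, 2, 9, 5, 8, 45, 10; the maximum is 45.

45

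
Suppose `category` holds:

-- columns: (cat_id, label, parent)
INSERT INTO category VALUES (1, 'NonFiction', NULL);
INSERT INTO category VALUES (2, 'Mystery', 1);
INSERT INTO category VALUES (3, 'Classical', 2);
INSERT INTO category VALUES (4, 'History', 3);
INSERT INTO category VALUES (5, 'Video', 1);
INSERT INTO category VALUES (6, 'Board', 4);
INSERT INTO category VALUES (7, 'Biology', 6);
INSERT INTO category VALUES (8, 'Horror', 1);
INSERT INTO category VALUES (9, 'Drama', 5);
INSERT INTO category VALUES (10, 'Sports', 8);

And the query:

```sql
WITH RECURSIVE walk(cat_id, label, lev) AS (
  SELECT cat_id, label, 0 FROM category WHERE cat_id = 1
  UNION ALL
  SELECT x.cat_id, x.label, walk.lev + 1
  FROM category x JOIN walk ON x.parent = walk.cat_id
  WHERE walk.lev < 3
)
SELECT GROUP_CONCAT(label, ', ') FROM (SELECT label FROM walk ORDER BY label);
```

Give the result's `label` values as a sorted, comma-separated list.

Base: cat_id=1 (NonFiction) at lev 0.
Iteration 1: rows with parent in {1} -> Mystery (id 2, lev 1), Video (id 5, lev 1), Horror (id 8, lev 1).
Iteration 2: rows with parent in {2,5,8} -> Classical (id 3, lev 2), Drama (id 9, lev 2), Sports (id 10, lev 2).
Iteration 3: rows with parent in {3,9,10} -> History (id 4, lev 3).
Iteration 4: lev < 3 fails for all current rows; recursion stops.

Classical, Drama, History, Horror, Mystery, NonFiction, Sports, Video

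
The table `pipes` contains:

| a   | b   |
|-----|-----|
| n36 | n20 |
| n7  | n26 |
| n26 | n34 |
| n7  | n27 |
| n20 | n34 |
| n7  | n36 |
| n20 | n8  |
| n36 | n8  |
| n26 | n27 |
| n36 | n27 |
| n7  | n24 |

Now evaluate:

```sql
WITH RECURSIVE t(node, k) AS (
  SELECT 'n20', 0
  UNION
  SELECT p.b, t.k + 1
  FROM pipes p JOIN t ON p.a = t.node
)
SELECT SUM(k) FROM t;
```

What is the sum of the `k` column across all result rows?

Base: (n20, k=0).
Iteration 1: edges from {n20} -> (n34, k=1), (n8, k=1).
Iteration 2: no outgoing edges from {n34,n8}; recursion stops.
SUM(k) = 0 + 1 + 1 = 2.

2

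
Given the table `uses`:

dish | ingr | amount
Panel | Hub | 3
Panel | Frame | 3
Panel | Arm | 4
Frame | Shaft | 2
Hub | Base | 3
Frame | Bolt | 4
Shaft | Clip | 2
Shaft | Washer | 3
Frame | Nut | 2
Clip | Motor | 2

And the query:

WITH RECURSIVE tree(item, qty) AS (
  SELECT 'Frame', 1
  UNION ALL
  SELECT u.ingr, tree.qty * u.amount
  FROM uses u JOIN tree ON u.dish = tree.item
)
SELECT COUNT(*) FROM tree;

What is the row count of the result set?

7

Base: (Frame, qty=1).
Iteration 1: components of {Frame} -> Bolt = 1*4 = 4, Nut = 1*2 = 2, Shaft = 1*2 = 2.
Iteration 2: components of {Bolt,Nut,Shaft} -> Clip = 2*2 = 4, Washer = 2*3 = 6.
Iteration 3: components of {Clip,Washer} -> Motor = 4*2 = 8.
Iteration 4: no further components; recursion stops.
Total rows emitted: 7.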